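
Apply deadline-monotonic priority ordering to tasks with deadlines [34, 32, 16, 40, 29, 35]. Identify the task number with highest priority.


Sort tasks by relative deadline (ascending):
  Task 3: deadline = 16
  Task 5: deadline = 29
  Task 2: deadline = 32
  Task 1: deadline = 34
  Task 6: deadline = 35
  Task 4: deadline = 40
Priority order (highest first): [3, 5, 2, 1, 6, 4]
Highest priority task = 3

3


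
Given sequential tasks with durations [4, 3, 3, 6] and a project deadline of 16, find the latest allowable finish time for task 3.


LF(activity 3) = deadline - sum of successor durations
Successors: activities 4 through 4 with durations [6]
Sum of successor durations = 6
LF = 16 - 6 = 10

10


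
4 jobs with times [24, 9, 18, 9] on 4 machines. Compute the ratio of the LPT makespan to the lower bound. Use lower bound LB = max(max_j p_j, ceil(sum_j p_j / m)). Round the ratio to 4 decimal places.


LPT order: [24, 18, 9, 9]
Machine loads after assignment: [24, 18, 9, 9]
LPT makespan = 24
Lower bound = max(max_job, ceil(total/4)) = max(24, 15) = 24
Ratio = 24 / 24 = 1.0

1.0


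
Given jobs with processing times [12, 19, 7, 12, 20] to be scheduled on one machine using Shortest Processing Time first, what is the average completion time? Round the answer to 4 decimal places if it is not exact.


Sort jobs by processing time (SPT order): [7, 12, 12, 19, 20]
Compute completion times sequentially:
  Job 1: processing = 7, completes at 7
  Job 2: processing = 12, completes at 19
  Job 3: processing = 12, completes at 31
  Job 4: processing = 19, completes at 50
  Job 5: processing = 20, completes at 70
Sum of completion times = 177
Average completion time = 177/5 = 35.4

35.4


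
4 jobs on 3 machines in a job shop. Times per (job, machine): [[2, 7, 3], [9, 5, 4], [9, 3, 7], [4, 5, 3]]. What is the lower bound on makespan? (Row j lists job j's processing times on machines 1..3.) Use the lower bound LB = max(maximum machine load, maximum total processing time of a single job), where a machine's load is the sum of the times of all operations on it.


Machine loads:
  Machine 1: 2 + 9 + 9 + 4 = 24
  Machine 2: 7 + 5 + 3 + 5 = 20
  Machine 3: 3 + 4 + 7 + 3 = 17
Max machine load = 24
Job totals:
  Job 1: 12
  Job 2: 18
  Job 3: 19
  Job 4: 12
Max job total = 19
Lower bound = max(24, 19) = 24

24


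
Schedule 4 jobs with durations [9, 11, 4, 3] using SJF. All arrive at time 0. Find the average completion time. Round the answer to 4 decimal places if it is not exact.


SJF order (ascending): [3, 4, 9, 11]
Completion times:
  Job 1: burst=3, C=3
  Job 2: burst=4, C=7
  Job 3: burst=9, C=16
  Job 4: burst=11, C=27
Average completion = 53/4 = 13.25

13.25


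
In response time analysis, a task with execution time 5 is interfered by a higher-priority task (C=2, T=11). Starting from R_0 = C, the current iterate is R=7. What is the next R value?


R_next = C + ceil(R_prev / T_hp) * C_hp
ceil(7 / 11) = ceil(0.6364) = 1
Interference = 1 * 2 = 2
R_next = 5 + 2 = 7
R_next = R_prev, so the iteration has converged (response time = 7).

7


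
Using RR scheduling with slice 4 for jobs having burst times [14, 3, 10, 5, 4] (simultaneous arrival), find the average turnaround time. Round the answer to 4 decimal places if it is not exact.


Time quantum = 4
Execution trace:
  J1 runs 4 units, time = 4
  J2 runs 3 units, time = 7
  J3 runs 4 units, time = 11
  J4 runs 4 units, time = 15
  J5 runs 4 units, time = 19
  J1 runs 4 units, time = 23
  J3 runs 4 units, time = 27
  J4 runs 1 units, time = 28
  J1 runs 4 units, time = 32
  J3 runs 2 units, time = 34
  J1 runs 2 units, time = 36
Finish times: [36, 7, 34, 28, 19]
Average turnaround = 124/5 = 24.8

24.8


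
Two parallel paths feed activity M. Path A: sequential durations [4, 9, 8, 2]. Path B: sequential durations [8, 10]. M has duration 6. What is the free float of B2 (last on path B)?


ES(B2) = sum of predecessors on chain B = 8
EF(B2) = ES + duration = 8 + 10 = 18
Successor of B2 is M. ES(M) = max(sum(A), sum(B)) = max(23, 18) = 23
Free float = ES(successor) - EF(current) = 23 - 18 = 5

5


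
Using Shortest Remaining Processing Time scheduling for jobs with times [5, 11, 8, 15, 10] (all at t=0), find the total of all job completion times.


Since all jobs arrive at t=0, SRPT equals SPT ordering.
SPT order: [5, 8, 10, 11, 15]
Completion times:
  Job 1: p=5, C=5
  Job 2: p=8, C=13
  Job 3: p=10, C=23
  Job 4: p=11, C=34
  Job 5: p=15, C=49
Total completion time = 5 + 13 + 23 + 34 + 49 = 124

124


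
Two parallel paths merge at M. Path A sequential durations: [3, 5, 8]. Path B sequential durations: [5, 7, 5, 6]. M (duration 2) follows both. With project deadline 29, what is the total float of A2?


Forward pass: ES(A2) = sum of predecessors on chain A = 3
EF = ES + duration = 3 + 5 = 8
Backward pass: LF(M) = deadline = 29; LS(M) = 29 - 2 = 27
LF(A2) = LS(M) - sum(successors on chain A) = 27 - 8 = 19
LS = LF - duration = 19 - 5 = 14
Total float = LS - ES = 14 - 3 = 11

11


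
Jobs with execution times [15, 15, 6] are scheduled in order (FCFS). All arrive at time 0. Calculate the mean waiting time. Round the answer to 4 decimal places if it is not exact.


FCFS order (as given): [15, 15, 6]
Waiting times:
  Job 1: wait = 0
  Job 2: wait = 15
  Job 3: wait = 30
Sum of waiting times = 45
Average waiting time = 45/3 = 15.0

15.0


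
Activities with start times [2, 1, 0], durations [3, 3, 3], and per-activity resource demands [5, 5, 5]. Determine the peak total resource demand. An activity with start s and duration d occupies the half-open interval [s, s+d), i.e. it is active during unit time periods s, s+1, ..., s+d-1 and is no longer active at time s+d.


Each activity i is active on [start_i, start_i + duration_i).
Compute total resource usage per time slot:
  t=0: active resources = [5], total = 5
  t=1: active resources = [5, 5], total = 10
  t=2: active resources = [5, 5, 5], total = 15
  t=3: active resources = [5, 5], total = 10
  t=4: active resources = [5], total = 5
Peak resource demand = 15

15


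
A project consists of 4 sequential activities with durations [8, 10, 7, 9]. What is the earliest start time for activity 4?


Activity 4 starts after activities 1 through 3 complete.
Predecessor durations: [8, 10, 7]
ES = 8 + 10 + 7 = 25

25


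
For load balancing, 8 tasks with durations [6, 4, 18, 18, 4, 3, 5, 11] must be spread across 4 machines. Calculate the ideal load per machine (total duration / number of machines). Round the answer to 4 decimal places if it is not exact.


Total processing time = 6 + 4 + 18 + 18 + 4 + 3 + 5 + 11 = 69
Number of machines = 4
Ideal balanced load = 69 / 4 = 17.25

17.25


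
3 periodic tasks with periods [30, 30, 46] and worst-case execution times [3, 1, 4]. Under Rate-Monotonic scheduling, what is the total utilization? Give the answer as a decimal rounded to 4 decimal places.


Compute individual utilizations (exact fractions):
  Task 1: C/T = 3/30 = 1/10 (approx. 0.1)
  Task 2: C/T = 1/30 (approx. 0.0333)
  Task 3: C/T = 4/46 = 2/23 (approx. 0.087)
Total utilization U = 1/10 + 1/30 + 2/23 = 76/345
Rounded to 4 decimal places: U = 0.2203
RM (Liu & Layland) bound for 3 tasks = 0.779763; compare with U = 76/345 (approx. 0.220290)
U <= bound, so schedulable by RM sufficient condition.

0.2203


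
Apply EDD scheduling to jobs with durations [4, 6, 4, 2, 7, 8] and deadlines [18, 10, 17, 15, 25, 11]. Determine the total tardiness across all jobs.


Sort by due date (EDD order): [(6, 10), (8, 11), (2, 15), (4, 17), (4, 18), (7, 25)]
Compute completion times and tardiness:
  Job 1: p=6, d=10, C=6, tardiness=max(0,6-10)=0
  Job 2: p=8, d=11, C=14, tardiness=max(0,14-11)=3
  Job 3: p=2, d=15, C=16, tardiness=max(0,16-15)=1
  Job 4: p=4, d=17, C=20, tardiness=max(0,20-17)=3
  Job 5: p=4, d=18, C=24, tardiness=max(0,24-18)=6
  Job 6: p=7, d=25, C=31, tardiness=max(0,31-25)=6
Total tardiness = 19

19


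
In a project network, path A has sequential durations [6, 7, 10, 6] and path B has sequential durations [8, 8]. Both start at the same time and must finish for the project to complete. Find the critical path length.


Path A total = 6 + 7 + 10 + 6 = 29
Path B total = 8 + 8 = 16
Critical path = longest path = max(29, 16) = 29

29


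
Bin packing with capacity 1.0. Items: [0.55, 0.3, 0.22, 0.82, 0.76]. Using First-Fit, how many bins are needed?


Place items sequentially using First-Fit:
  Item 0.55 -> new Bin 1
  Item 0.3 -> Bin 1 (now 0.85)
  Item 0.22 -> new Bin 2
  Item 0.82 -> new Bin 3
  Item 0.76 -> Bin 2 (now 0.98)
Total bins used = 3

3


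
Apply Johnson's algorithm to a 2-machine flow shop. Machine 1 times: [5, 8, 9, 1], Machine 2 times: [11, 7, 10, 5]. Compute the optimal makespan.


Apply Johnson's rule:
  Group 1 (a <= b): [(4, 1, 5), (1, 5, 11), (3, 9, 10)]
  Group 2 (a > b): [(2, 8, 7)]
Optimal job order: [4, 1, 3, 2]
Schedule:
  Job 4: M1 done at 1, M2 done at 6
  Job 1: M1 done at 6, M2 done at 17
  Job 3: M1 done at 15, M2 done at 27
  Job 2: M1 done at 23, M2 done at 34
Makespan = 34

34


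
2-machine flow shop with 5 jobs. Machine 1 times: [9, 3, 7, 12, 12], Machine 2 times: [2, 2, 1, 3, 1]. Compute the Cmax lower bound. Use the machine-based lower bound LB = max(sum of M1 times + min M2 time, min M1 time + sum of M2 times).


LB1 = sum(M1 times) + min(M2 times) = 43 + 1 = 44
LB2 = min(M1 times) + sum(M2 times) = 3 + 9 = 12
Lower bound = max(LB1, LB2) = max(44, 12) = 44

44


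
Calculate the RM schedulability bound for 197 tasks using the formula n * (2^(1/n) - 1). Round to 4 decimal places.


Compute 2^(1/197) = 1.0035247108
Subtract 1: 1.0035247108 - 1 = 0.0035247108
Multiply by n: 197 * 0.0035247108 = 0.6943680276
Round to 4 dp: 0.6944

0.6944


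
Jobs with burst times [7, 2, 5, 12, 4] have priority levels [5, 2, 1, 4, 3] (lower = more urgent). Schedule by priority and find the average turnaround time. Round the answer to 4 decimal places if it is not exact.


Sort by priority (ascending = highest first):
Order: [(1, 5), (2, 2), (3, 4), (4, 12), (5, 7)]
Completion times:
  Priority 1, burst=5, C=5
  Priority 2, burst=2, C=7
  Priority 3, burst=4, C=11
  Priority 4, burst=12, C=23
  Priority 5, burst=7, C=30
Average turnaround = 76/5 = 15.2

15.2


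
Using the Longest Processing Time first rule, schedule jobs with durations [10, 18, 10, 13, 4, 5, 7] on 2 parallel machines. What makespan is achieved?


Sort jobs in decreasing order (LPT): [18, 13, 10, 10, 7, 5, 4]
Assign each job to the least loaded machine:
  Machine 1: jobs [18, 10, 5], load = 33
  Machine 2: jobs [13, 10, 7, 4], load = 34
Makespan = max load = 34

34


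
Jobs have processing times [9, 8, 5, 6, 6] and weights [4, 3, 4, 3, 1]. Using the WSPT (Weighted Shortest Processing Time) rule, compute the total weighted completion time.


Compute p/w ratios and sort ascending (WSPT): [(5, 4), (6, 3), (9, 4), (8, 3), (6, 1)]
Compute weighted completion times:
  Job (p=5,w=4): C=5, w*C=4*5=20
  Job (p=6,w=3): C=11, w*C=3*11=33
  Job (p=9,w=4): C=20, w*C=4*20=80
  Job (p=8,w=3): C=28, w*C=3*28=84
  Job (p=6,w=1): C=34, w*C=1*34=34
Total weighted completion time = 251

251


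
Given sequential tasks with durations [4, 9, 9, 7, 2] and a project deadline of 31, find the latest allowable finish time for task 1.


LF(activity 1) = deadline - sum of successor durations
Successors: activities 2 through 5 with durations [9, 9, 7, 2]
Sum of successor durations = 27
LF = 31 - 27 = 4

4


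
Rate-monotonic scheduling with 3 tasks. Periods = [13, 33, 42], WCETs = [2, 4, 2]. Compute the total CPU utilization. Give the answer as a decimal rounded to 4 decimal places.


Compute individual utilizations (exact fractions):
  Task 1: C/T = 2/13 (approx. 0.1538)
  Task 2: C/T = 4/33 (approx. 0.1212)
  Task 3: C/T = 2/42 = 1/21 (approx. 0.0476)
Total utilization U = 2/13 + 4/33 + 1/21 = 323/1001
Rounded to 4 decimal places: U = 0.3227
RM (Liu & Layland) bound for 3 tasks = 0.779763; compare with U = 323/1001 (approx. 0.322677)
U <= bound, so schedulable by RM sufficient condition.

0.3227


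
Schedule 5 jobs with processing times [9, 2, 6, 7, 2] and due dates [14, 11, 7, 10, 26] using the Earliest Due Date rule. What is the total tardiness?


Sort by due date (EDD order): [(6, 7), (7, 10), (2, 11), (9, 14), (2, 26)]
Compute completion times and tardiness:
  Job 1: p=6, d=7, C=6, tardiness=max(0,6-7)=0
  Job 2: p=7, d=10, C=13, tardiness=max(0,13-10)=3
  Job 3: p=2, d=11, C=15, tardiness=max(0,15-11)=4
  Job 4: p=9, d=14, C=24, tardiness=max(0,24-14)=10
  Job 5: p=2, d=26, C=26, tardiness=max(0,26-26)=0
Total tardiness = 17

17


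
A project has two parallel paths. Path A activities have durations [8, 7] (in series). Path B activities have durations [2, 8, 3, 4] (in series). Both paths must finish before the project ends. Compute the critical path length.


Path A total = 8 + 7 = 15
Path B total = 2 + 8 + 3 + 4 = 17
Critical path = longest path = max(15, 17) = 17

17


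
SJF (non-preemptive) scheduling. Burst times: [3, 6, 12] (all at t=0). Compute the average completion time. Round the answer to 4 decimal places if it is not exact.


SJF order (ascending): [3, 6, 12]
Completion times:
  Job 1: burst=3, C=3
  Job 2: burst=6, C=9
  Job 3: burst=12, C=21
Average completion = 33/3 = 11.0

11.0


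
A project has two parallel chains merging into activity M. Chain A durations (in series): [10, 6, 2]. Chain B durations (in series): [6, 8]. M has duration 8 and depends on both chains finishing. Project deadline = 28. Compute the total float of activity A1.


Forward pass: ES(A1) = sum of predecessors on chain A = 0
EF = ES + duration = 0 + 10 = 10
Backward pass: LF(M) = deadline = 28; LS(M) = 28 - 8 = 20
LF(A1) = LS(M) - sum(successors on chain A) = 20 - 8 = 12
LS = LF - duration = 12 - 10 = 2
Total float = LS - ES = 2 - 0 = 2

2


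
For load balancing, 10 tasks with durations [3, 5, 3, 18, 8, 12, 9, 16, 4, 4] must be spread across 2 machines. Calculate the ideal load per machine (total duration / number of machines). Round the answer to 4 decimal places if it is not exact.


Total processing time = 3 + 5 + 3 + 18 + 8 + 12 + 9 + 16 + 4 + 4 = 82
Number of machines = 2
Ideal balanced load = 82 / 2 = 41.0

41.0


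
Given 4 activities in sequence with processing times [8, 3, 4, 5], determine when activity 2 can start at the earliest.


Activity 2 starts after activities 1 through 1 complete.
Predecessor durations: [8]
ES = 8 = 8

8


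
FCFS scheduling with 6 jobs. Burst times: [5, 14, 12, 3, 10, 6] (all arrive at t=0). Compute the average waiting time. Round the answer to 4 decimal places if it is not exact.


FCFS order (as given): [5, 14, 12, 3, 10, 6]
Waiting times:
  Job 1: wait = 0
  Job 2: wait = 5
  Job 3: wait = 19
  Job 4: wait = 31
  Job 5: wait = 34
  Job 6: wait = 44
Sum of waiting times = 133
Average waiting time = 133/6 = 22.1667

22.1667


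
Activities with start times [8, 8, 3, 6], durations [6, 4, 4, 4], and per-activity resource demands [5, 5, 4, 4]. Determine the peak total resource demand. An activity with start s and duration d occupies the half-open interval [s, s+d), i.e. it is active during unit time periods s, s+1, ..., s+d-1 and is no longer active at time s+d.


Each activity i is active on [start_i, start_i + duration_i).
Compute total resource usage per time slot:
  t=0: active resources = [], total = 0
  t=1: active resources = [], total = 0
  t=2: active resources = [], total = 0
  t=3: active resources = [4], total = 4
  t=4: active resources = [4], total = 4
  t=5: active resources = [4], total = 4
  t=6: active resources = [4, 4], total = 8
  t=7: active resources = [4], total = 4
  t=8: active resources = [5, 5, 4], total = 14
  t=9: active resources = [5, 5, 4], total = 14
  t=10: active resources = [5, 5], total = 10
  t=11: active resources = [5, 5], total = 10
  t=12: active resources = [5], total = 5
  t=13: active resources = [5], total = 5
Peak resource demand = 14

14


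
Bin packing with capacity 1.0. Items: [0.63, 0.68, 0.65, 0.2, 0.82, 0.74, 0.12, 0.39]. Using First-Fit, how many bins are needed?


Place items sequentially using First-Fit:
  Item 0.63 -> new Bin 1
  Item 0.68 -> new Bin 2
  Item 0.65 -> new Bin 3
  Item 0.2 -> Bin 1 (now 0.83)
  Item 0.82 -> new Bin 4
  Item 0.74 -> new Bin 5
  Item 0.12 -> Bin 1 (now 0.95)
  Item 0.39 -> new Bin 6
Total bins used = 6

6


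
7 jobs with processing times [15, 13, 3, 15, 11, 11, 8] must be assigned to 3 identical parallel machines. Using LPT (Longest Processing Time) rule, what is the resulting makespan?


Sort jobs in decreasing order (LPT): [15, 15, 13, 11, 11, 8, 3]
Assign each job to the least loaded machine:
  Machine 1: jobs [15, 11], load = 26
  Machine 2: jobs [15, 8, 3], load = 26
  Machine 3: jobs [13, 11], load = 24
Makespan = max load = 26

26


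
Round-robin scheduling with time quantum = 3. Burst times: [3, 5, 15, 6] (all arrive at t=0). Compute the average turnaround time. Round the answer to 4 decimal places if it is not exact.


Time quantum = 3
Execution trace:
  J1 runs 3 units, time = 3
  J2 runs 3 units, time = 6
  J3 runs 3 units, time = 9
  J4 runs 3 units, time = 12
  J2 runs 2 units, time = 14
  J3 runs 3 units, time = 17
  J4 runs 3 units, time = 20
  J3 runs 3 units, time = 23
  J3 runs 3 units, time = 26
  J3 runs 3 units, time = 29
Finish times: [3, 14, 29, 20]
Average turnaround = 66/4 = 16.5

16.5


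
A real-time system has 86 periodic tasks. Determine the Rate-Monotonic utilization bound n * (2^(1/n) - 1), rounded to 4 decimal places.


Compute 2^(1/86) = 1.0080924190
Subtract 1: 1.0080924190 - 1 = 0.0080924190
Multiply by n: 86 * 0.0080924190 = 0.6959480340
Round to 4 dp: 0.6959

0.6959


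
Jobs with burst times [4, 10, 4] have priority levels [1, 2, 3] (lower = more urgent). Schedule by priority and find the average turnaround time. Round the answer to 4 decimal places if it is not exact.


Sort by priority (ascending = highest first):
Order: [(1, 4), (2, 10), (3, 4)]
Completion times:
  Priority 1, burst=4, C=4
  Priority 2, burst=10, C=14
  Priority 3, burst=4, C=18
Average turnaround = 36/3 = 12.0

12.0


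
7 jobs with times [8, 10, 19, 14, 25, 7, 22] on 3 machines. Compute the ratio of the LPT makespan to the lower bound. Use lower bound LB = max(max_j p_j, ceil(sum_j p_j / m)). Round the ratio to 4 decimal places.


LPT order: [25, 22, 19, 14, 10, 8, 7]
Machine loads after assignment: [33, 39, 33]
LPT makespan = 39
Lower bound = max(max_job, ceil(total/3)) = max(25, 35) = 35
Ratio = 39 / 35 = 1.1143

1.1143


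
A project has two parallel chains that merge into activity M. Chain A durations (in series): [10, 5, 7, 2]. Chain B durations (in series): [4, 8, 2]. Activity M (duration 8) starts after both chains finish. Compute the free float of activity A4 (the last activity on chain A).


ES(A4) = sum of predecessors on chain A = 22
EF(A4) = ES + duration = 22 + 2 = 24
Successor of A4 is M. ES(M) = max(sum(A), sum(B)) = max(24, 14) = 24
Free float = ES(successor) - EF(current) = 24 - 24 = 0

0


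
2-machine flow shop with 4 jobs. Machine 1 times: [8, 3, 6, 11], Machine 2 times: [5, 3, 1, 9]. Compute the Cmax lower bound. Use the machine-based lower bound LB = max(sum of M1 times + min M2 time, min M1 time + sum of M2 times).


LB1 = sum(M1 times) + min(M2 times) = 28 + 1 = 29
LB2 = min(M1 times) + sum(M2 times) = 3 + 18 = 21
Lower bound = max(LB1, LB2) = max(29, 21) = 29

29


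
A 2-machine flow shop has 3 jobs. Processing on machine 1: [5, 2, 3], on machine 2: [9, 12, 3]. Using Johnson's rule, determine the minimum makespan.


Apply Johnson's rule:
  Group 1 (a <= b): [(2, 2, 12), (3, 3, 3), (1, 5, 9)]
  Group 2 (a > b): []
Optimal job order: [2, 3, 1]
Schedule:
  Job 2: M1 done at 2, M2 done at 14
  Job 3: M1 done at 5, M2 done at 17
  Job 1: M1 done at 10, M2 done at 26
Makespan = 26

26


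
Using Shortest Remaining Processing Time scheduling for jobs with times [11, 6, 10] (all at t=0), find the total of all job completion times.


Since all jobs arrive at t=0, SRPT equals SPT ordering.
SPT order: [6, 10, 11]
Completion times:
  Job 1: p=6, C=6
  Job 2: p=10, C=16
  Job 3: p=11, C=27
Total completion time = 6 + 16 + 27 = 49

49


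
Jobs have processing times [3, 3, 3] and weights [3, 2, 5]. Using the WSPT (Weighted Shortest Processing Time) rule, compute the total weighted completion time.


Compute p/w ratios and sort ascending (WSPT): [(3, 5), (3, 3), (3, 2)]
Compute weighted completion times:
  Job (p=3,w=5): C=3, w*C=5*3=15
  Job (p=3,w=3): C=6, w*C=3*6=18
  Job (p=3,w=2): C=9, w*C=2*9=18
Total weighted completion time = 51

51


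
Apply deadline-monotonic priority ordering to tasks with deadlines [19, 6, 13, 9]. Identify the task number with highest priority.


Sort tasks by relative deadline (ascending):
  Task 2: deadline = 6
  Task 4: deadline = 9
  Task 3: deadline = 13
  Task 1: deadline = 19
Priority order (highest first): [2, 4, 3, 1]
Highest priority task = 2

2


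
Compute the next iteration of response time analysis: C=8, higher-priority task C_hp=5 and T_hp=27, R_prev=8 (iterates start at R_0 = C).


R_next = C + ceil(R_prev / T_hp) * C_hp
ceil(8 / 27) = ceil(0.2963) = 1
Interference = 1 * 5 = 5
R_next = 8 + 5 = 13

13


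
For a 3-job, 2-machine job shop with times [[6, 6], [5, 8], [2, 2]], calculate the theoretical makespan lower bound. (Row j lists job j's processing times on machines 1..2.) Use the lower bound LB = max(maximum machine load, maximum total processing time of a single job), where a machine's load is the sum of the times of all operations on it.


Machine loads:
  Machine 1: 6 + 5 + 2 = 13
  Machine 2: 6 + 8 + 2 = 16
Max machine load = 16
Job totals:
  Job 1: 12
  Job 2: 13
  Job 3: 4
Max job total = 13
Lower bound = max(16, 13) = 16

16


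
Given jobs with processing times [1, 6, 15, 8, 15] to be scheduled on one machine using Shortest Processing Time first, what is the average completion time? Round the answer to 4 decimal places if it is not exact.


Sort jobs by processing time (SPT order): [1, 6, 8, 15, 15]
Compute completion times sequentially:
  Job 1: processing = 1, completes at 1
  Job 2: processing = 6, completes at 7
  Job 3: processing = 8, completes at 15
  Job 4: processing = 15, completes at 30
  Job 5: processing = 15, completes at 45
Sum of completion times = 98
Average completion time = 98/5 = 19.6

19.6


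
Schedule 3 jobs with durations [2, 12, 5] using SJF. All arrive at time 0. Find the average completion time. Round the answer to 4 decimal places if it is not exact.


SJF order (ascending): [2, 5, 12]
Completion times:
  Job 1: burst=2, C=2
  Job 2: burst=5, C=7
  Job 3: burst=12, C=19
Average completion = 28/3 = 9.3333

9.3333


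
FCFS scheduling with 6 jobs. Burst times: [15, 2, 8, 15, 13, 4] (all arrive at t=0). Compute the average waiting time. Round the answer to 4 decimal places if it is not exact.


FCFS order (as given): [15, 2, 8, 15, 13, 4]
Waiting times:
  Job 1: wait = 0
  Job 2: wait = 15
  Job 3: wait = 17
  Job 4: wait = 25
  Job 5: wait = 40
  Job 6: wait = 53
Sum of waiting times = 150
Average waiting time = 150/6 = 25.0

25.0


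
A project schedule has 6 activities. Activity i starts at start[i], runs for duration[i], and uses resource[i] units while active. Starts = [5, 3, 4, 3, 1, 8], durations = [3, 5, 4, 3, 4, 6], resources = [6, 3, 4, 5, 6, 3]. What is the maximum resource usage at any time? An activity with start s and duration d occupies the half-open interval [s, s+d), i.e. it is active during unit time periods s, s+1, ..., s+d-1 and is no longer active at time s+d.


Each activity i is active on [start_i, start_i + duration_i).
Compute total resource usage per time slot:
  t=0: active resources = [], total = 0
  t=1: active resources = [6], total = 6
  t=2: active resources = [6], total = 6
  t=3: active resources = [3, 5, 6], total = 14
  t=4: active resources = [3, 4, 5, 6], total = 18
  t=5: active resources = [6, 3, 4, 5], total = 18
  t=6: active resources = [6, 3, 4], total = 13
  t=7: active resources = [6, 3, 4], total = 13
  t=8: active resources = [3], total = 3
  t=9: active resources = [3], total = 3
  t=10: active resources = [3], total = 3
  t=11: active resources = [3], total = 3
  t=12: active resources = [3], total = 3
  t=13: active resources = [3], total = 3
Peak resource demand = 18

18


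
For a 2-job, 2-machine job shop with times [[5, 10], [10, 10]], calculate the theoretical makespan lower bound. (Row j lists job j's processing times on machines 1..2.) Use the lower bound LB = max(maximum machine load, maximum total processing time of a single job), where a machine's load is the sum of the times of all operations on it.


Machine loads:
  Machine 1: 5 + 10 = 15
  Machine 2: 10 + 10 = 20
Max machine load = 20
Job totals:
  Job 1: 15
  Job 2: 20
Max job total = 20
Lower bound = max(20, 20) = 20

20


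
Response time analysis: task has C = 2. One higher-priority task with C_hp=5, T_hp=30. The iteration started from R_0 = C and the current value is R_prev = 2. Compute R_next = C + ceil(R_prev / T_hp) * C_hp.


R_next = C + ceil(R_prev / T_hp) * C_hp
ceil(2 / 30) = ceil(0.0667) = 1
Interference = 1 * 5 = 5
R_next = 2 + 5 = 7

7


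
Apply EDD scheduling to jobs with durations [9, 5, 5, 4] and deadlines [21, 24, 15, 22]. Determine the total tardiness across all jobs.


Sort by due date (EDD order): [(5, 15), (9, 21), (4, 22), (5, 24)]
Compute completion times and tardiness:
  Job 1: p=5, d=15, C=5, tardiness=max(0,5-15)=0
  Job 2: p=9, d=21, C=14, tardiness=max(0,14-21)=0
  Job 3: p=4, d=22, C=18, tardiness=max(0,18-22)=0
  Job 4: p=5, d=24, C=23, tardiness=max(0,23-24)=0
Total tardiness = 0

0


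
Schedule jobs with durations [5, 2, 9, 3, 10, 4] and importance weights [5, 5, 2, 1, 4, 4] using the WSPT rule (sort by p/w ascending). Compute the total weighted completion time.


Compute p/w ratios and sort ascending (WSPT): [(2, 5), (5, 5), (4, 4), (10, 4), (3, 1), (9, 2)]
Compute weighted completion times:
  Job (p=2,w=5): C=2, w*C=5*2=10
  Job (p=5,w=5): C=7, w*C=5*7=35
  Job (p=4,w=4): C=11, w*C=4*11=44
  Job (p=10,w=4): C=21, w*C=4*21=84
  Job (p=3,w=1): C=24, w*C=1*24=24
  Job (p=9,w=2): C=33, w*C=2*33=66
Total weighted completion time = 263

263


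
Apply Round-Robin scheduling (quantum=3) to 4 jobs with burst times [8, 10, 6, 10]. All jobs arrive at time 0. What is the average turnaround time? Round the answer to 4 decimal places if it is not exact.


Time quantum = 3
Execution trace:
  J1 runs 3 units, time = 3
  J2 runs 3 units, time = 6
  J3 runs 3 units, time = 9
  J4 runs 3 units, time = 12
  J1 runs 3 units, time = 15
  J2 runs 3 units, time = 18
  J3 runs 3 units, time = 21
  J4 runs 3 units, time = 24
  J1 runs 2 units, time = 26
  J2 runs 3 units, time = 29
  J4 runs 3 units, time = 32
  J2 runs 1 units, time = 33
  J4 runs 1 units, time = 34
Finish times: [26, 33, 21, 34]
Average turnaround = 114/4 = 28.5

28.5


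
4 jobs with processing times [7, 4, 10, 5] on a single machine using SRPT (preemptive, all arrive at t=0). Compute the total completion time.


Since all jobs arrive at t=0, SRPT equals SPT ordering.
SPT order: [4, 5, 7, 10]
Completion times:
  Job 1: p=4, C=4
  Job 2: p=5, C=9
  Job 3: p=7, C=16
  Job 4: p=10, C=26
Total completion time = 4 + 9 + 16 + 26 = 55

55


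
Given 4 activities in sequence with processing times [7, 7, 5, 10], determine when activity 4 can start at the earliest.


Activity 4 starts after activities 1 through 3 complete.
Predecessor durations: [7, 7, 5]
ES = 7 + 7 + 5 = 19

19


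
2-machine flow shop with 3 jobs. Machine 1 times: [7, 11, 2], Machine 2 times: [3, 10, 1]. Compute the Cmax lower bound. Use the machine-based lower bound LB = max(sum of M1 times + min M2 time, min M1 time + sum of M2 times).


LB1 = sum(M1 times) + min(M2 times) = 20 + 1 = 21
LB2 = min(M1 times) + sum(M2 times) = 2 + 14 = 16
Lower bound = max(LB1, LB2) = max(21, 16) = 21

21


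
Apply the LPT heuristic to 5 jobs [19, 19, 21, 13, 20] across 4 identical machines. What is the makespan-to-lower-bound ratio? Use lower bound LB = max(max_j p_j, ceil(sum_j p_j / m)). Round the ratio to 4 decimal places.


LPT order: [21, 20, 19, 19, 13]
Machine loads after assignment: [21, 20, 32, 19]
LPT makespan = 32
Lower bound = max(max_job, ceil(total/4)) = max(21, 23) = 23
Ratio = 32 / 23 = 1.3913

1.3913


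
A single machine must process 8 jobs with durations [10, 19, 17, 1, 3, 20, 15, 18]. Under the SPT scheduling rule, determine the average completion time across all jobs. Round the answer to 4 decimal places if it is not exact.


Sort jobs by processing time (SPT order): [1, 3, 10, 15, 17, 18, 19, 20]
Compute completion times sequentially:
  Job 1: processing = 1, completes at 1
  Job 2: processing = 3, completes at 4
  Job 3: processing = 10, completes at 14
  Job 4: processing = 15, completes at 29
  Job 5: processing = 17, completes at 46
  Job 6: processing = 18, completes at 64
  Job 7: processing = 19, completes at 83
  Job 8: processing = 20, completes at 103
Sum of completion times = 344
Average completion time = 344/8 = 43.0

43.0


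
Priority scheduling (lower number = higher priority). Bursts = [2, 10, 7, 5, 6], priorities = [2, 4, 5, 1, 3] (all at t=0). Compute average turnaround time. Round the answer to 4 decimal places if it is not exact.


Sort by priority (ascending = highest first):
Order: [(1, 5), (2, 2), (3, 6), (4, 10), (5, 7)]
Completion times:
  Priority 1, burst=5, C=5
  Priority 2, burst=2, C=7
  Priority 3, burst=6, C=13
  Priority 4, burst=10, C=23
  Priority 5, burst=7, C=30
Average turnaround = 78/5 = 15.6

15.6


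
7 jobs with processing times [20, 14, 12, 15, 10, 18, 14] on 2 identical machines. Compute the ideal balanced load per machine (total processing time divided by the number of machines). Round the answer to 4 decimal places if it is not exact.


Total processing time = 20 + 14 + 12 + 15 + 10 + 18 + 14 = 103
Number of machines = 2
Ideal balanced load = 103 / 2 = 51.5

51.5


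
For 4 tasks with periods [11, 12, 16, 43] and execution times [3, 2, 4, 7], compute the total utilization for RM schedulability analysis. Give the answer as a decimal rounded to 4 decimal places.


Compute individual utilizations (exact fractions):
  Task 1: C/T = 3/11 (approx. 0.2727)
  Task 2: C/T = 2/12 = 1/6 (approx. 0.1667)
  Task 3: C/T = 4/16 = 1/4 (approx. 0.25)
  Task 4: C/T = 7/43 (approx. 0.1628)
Total utilization U = 3/11 + 1/6 + 1/4 + 7/43 = 4837/5676
Rounded to 4 decimal places: U = 0.8522
RM (Liu & Layland) bound for 4 tasks = 0.756828; compare with U = 4837/5676 (approx. 0.852185)
bound < U <= 1, so the RM sufficient condition is not met (inconclusive; an exact test such as response-time analysis is needed).

0.8522


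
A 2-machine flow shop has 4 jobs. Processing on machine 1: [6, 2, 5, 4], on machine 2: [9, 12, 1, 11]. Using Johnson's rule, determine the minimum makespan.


Apply Johnson's rule:
  Group 1 (a <= b): [(2, 2, 12), (4, 4, 11), (1, 6, 9)]
  Group 2 (a > b): [(3, 5, 1)]
Optimal job order: [2, 4, 1, 3]
Schedule:
  Job 2: M1 done at 2, M2 done at 14
  Job 4: M1 done at 6, M2 done at 25
  Job 1: M1 done at 12, M2 done at 34
  Job 3: M1 done at 17, M2 done at 35
Makespan = 35

35


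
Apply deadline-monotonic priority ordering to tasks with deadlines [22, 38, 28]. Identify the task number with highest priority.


Sort tasks by relative deadline (ascending):
  Task 1: deadline = 22
  Task 3: deadline = 28
  Task 2: deadline = 38
Priority order (highest first): [1, 3, 2]
Highest priority task = 1

1


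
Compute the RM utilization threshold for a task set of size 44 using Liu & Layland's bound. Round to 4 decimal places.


Compute 2^(1/44) = 1.0158780831
Subtract 1: 1.0158780831 - 1 = 0.0158780831
Multiply by n: 44 * 0.0158780831 = 0.6986356564
Round to 4 dp: 0.6986

0.6986


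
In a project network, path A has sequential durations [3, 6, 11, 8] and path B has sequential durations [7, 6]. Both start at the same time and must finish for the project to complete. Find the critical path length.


Path A total = 3 + 6 + 11 + 8 = 28
Path B total = 7 + 6 = 13
Critical path = longest path = max(28, 13) = 28

28


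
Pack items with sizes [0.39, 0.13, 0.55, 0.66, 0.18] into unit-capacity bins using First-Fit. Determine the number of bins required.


Place items sequentially using First-Fit:
  Item 0.39 -> new Bin 1
  Item 0.13 -> Bin 1 (now 0.52)
  Item 0.55 -> new Bin 2
  Item 0.66 -> new Bin 3
  Item 0.18 -> Bin 1 (now 0.7)
Total bins used = 3

3


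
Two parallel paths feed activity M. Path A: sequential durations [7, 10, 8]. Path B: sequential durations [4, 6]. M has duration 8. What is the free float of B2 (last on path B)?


ES(B2) = sum of predecessors on chain B = 4
EF(B2) = ES + duration = 4 + 6 = 10
Successor of B2 is M. ES(M) = max(sum(A), sum(B)) = max(25, 10) = 25
Free float = ES(successor) - EF(current) = 25 - 10 = 15

15


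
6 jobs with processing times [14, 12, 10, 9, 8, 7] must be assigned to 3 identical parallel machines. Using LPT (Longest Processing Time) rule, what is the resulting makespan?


Sort jobs in decreasing order (LPT): [14, 12, 10, 9, 8, 7]
Assign each job to the least loaded machine:
  Machine 1: jobs [14, 7], load = 21
  Machine 2: jobs [12, 8], load = 20
  Machine 3: jobs [10, 9], load = 19
Makespan = max load = 21

21


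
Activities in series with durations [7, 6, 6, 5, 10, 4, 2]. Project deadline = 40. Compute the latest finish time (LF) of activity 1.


LF(activity 1) = deadline - sum of successor durations
Successors: activities 2 through 7 with durations [6, 6, 5, 10, 4, 2]
Sum of successor durations = 33
LF = 40 - 33 = 7

7


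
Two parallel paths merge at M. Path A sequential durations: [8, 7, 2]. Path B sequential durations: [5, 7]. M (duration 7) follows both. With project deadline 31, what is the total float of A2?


Forward pass: ES(A2) = sum of predecessors on chain A = 8
EF = ES + duration = 8 + 7 = 15
Backward pass: LF(M) = deadline = 31; LS(M) = 31 - 7 = 24
LF(A2) = LS(M) - sum(successors on chain A) = 24 - 2 = 22
LS = LF - duration = 22 - 7 = 15
Total float = LS - ES = 15 - 8 = 7

7


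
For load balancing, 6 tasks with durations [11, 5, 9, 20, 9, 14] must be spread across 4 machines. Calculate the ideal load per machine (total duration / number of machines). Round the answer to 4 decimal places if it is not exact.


Total processing time = 11 + 5 + 9 + 20 + 9 + 14 = 68
Number of machines = 4
Ideal balanced load = 68 / 4 = 17.0

17.0


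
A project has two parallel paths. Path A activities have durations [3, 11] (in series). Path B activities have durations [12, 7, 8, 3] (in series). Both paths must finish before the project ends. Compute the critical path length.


Path A total = 3 + 11 = 14
Path B total = 12 + 7 + 8 + 3 = 30
Critical path = longest path = max(14, 30) = 30

30


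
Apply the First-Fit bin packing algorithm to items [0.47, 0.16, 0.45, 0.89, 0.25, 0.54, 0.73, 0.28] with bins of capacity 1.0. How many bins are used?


Place items sequentially using First-Fit:
  Item 0.47 -> new Bin 1
  Item 0.16 -> Bin 1 (now 0.63)
  Item 0.45 -> new Bin 2
  Item 0.89 -> new Bin 3
  Item 0.25 -> Bin 1 (now 0.88)
  Item 0.54 -> Bin 2 (now 0.99)
  Item 0.73 -> new Bin 4
  Item 0.28 -> new Bin 5
Total bins used = 5

5


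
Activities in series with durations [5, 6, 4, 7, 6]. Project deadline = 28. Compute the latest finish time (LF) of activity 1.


LF(activity 1) = deadline - sum of successor durations
Successors: activities 2 through 5 with durations [6, 4, 7, 6]
Sum of successor durations = 23
LF = 28 - 23 = 5

5


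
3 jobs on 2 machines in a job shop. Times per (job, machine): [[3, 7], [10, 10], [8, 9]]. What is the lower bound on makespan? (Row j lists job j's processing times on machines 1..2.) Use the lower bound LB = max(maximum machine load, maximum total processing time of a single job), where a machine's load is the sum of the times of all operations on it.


Machine loads:
  Machine 1: 3 + 10 + 8 = 21
  Machine 2: 7 + 10 + 9 = 26
Max machine load = 26
Job totals:
  Job 1: 10
  Job 2: 20
  Job 3: 17
Max job total = 20
Lower bound = max(26, 20) = 26

26


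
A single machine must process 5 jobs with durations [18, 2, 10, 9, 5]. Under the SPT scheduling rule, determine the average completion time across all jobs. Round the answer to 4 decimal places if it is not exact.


Sort jobs by processing time (SPT order): [2, 5, 9, 10, 18]
Compute completion times sequentially:
  Job 1: processing = 2, completes at 2
  Job 2: processing = 5, completes at 7
  Job 3: processing = 9, completes at 16
  Job 4: processing = 10, completes at 26
  Job 5: processing = 18, completes at 44
Sum of completion times = 95
Average completion time = 95/5 = 19.0

19.0


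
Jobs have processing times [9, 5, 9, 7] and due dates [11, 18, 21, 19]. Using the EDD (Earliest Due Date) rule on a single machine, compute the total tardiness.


Sort by due date (EDD order): [(9, 11), (5, 18), (7, 19), (9, 21)]
Compute completion times and tardiness:
  Job 1: p=9, d=11, C=9, tardiness=max(0,9-11)=0
  Job 2: p=5, d=18, C=14, tardiness=max(0,14-18)=0
  Job 3: p=7, d=19, C=21, tardiness=max(0,21-19)=2
  Job 4: p=9, d=21, C=30, tardiness=max(0,30-21)=9
Total tardiness = 11

11


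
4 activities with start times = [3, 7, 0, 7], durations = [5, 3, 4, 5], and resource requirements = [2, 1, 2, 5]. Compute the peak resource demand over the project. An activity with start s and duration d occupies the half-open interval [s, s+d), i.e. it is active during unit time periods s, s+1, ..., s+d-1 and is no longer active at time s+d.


Each activity i is active on [start_i, start_i + duration_i).
Compute total resource usage per time slot:
  t=0: active resources = [2], total = 2
  t=1: active resources = [2], total = 2
  t=2: active resources = [2], total = 2
  t=3: active resources = [2, 2], total = 4
  t=4: active resources = [2], total = 2
  t=5: active resources = [2], total = 2
  t=6: active resources = [2], total = 2
  t=7: active resources = [2, 1, 5], total = 8
  t=8: active resources = [1, 5], total = 6
  t=9: active resources = [1, 5], total = 6
  t=10: active resources = [5], total = 5
  t=11: active resources = [5], total = 5
Peak resource demand = 8

8


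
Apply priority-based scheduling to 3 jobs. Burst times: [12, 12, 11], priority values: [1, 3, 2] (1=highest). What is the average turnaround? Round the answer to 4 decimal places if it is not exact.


Sort by priority (ascending = highest first):
Order: [(1, 12), (2, 11), (3, 12)]
Completion times:
  Priority 1, burst=12, C=12
  Priority 2, burst=11, C=23
  Priority 3, burst=12, C=35
Average turnaround = 70/3 = 23.3333

23.3333


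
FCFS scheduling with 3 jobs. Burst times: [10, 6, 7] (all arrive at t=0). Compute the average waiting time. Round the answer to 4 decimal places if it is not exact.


FCFS order (as given): [10, 6, 7]
Waiting times:
  Job 1: wait = 0
  Job 2: wait = 10
  Job 3: wait = 16
Sum of waiting times = 26
Average waiting time = 26/3 = 8.6667

8.6667


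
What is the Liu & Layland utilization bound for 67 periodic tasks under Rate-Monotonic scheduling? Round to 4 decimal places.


Compute 2^(1/67) = 1.0103991798
Subtract 1: 1.0103991798 - 1 = 0.0103991798
Multiply by n: 67 * 0.0103991798 = 0.6967450466
Round to 4 dp: 0.6967

0.6967


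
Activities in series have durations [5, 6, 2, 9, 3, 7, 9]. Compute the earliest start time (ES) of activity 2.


Activity 2 starts after activities 1 through 1 complete.
Predecessor durations: [5]
ES = 5 = 5

5


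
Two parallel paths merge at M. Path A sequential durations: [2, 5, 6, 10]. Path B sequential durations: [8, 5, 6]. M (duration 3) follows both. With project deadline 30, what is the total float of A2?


Forward pass: ES(A2) = sum of predecessors on chain A = 2
EF = ES + duration = 2 + 5 = 7
Backward pass: LF(M) = deadline = 30; LS(M) = 30 - 3 = 27
LF(A2) = LS(M) - sum(successors on chain A) = 27 - 16 = 11
LS = LF - duration = 11 - 5 = 6
Total float = LS - ES = 6 - 2 = 4

4
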